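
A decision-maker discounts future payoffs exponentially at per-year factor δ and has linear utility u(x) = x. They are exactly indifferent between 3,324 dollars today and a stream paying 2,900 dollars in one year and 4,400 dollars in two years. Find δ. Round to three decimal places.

The stream is worth 2900δ + 4400δ² today, so 2900δ + 4400δ² = 3324.
That is, 4400δ² + 2900δ − 3324 = 0, a quadratic in δ.
The positive root is δ = [−2900 + √(2900² + 4·4400·3324)] / (2·4400) = (−2900 + 8180.000)/8800 ≈ 0.600.

δ ≈ 0.600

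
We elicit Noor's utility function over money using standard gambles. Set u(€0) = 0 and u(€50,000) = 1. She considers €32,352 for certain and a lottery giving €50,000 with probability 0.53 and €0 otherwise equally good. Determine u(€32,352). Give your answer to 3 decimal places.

The indifference gives u(€32,352) = 0.53·u(€50,000) + 0.47·u(€0) = 0.53·1 + 0.47·0 = 0.53.

0.530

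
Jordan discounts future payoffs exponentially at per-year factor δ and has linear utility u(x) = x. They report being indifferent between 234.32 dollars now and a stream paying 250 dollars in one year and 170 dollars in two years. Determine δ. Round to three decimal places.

Present value of the stream is 250·δ + 170·δ². Indifference gives 250δ + 170δ² = 234.32.
So 170δ² + 250δ − 234.32 = 0.
δ = (−250 + √(250² + 4·170·234.32)) / (2·170) = (−250 + √221837.60) / 340 ≈ 0.650.

δ ≈ 0.650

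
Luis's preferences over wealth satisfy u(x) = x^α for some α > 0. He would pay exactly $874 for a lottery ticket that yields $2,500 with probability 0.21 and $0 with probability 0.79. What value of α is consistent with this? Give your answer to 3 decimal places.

α ≈ 1.485

The lottery's expected utility is 0.21·u(2500) + 0.79·u(0) = 0.21·2500^α (since u(0) = 0 for α > 0).
Setting u(874) equal to that: 874^α = 0.21·2500^α ⇒ (874/2500)^α = 0.21.
Taking logs: α·ln(874/2500) = ln(0.21), so α = -1.560648 / -1.050966 ≈ 1.485.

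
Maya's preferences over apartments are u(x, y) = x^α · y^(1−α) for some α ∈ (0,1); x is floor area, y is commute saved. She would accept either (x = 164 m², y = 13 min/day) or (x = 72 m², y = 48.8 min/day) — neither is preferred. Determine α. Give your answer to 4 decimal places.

Set the two utilities equal: 164^α·13^(1−α) = 72^α·48.8^(1−α).
Rearrange to (164/72)^α = (48.8/13)^(1−α) and take logs: α·0.8232003 = (1−α)·1.3227810.
Thus α·(2.1459813) = 1.3227810, so α = 1.3227810/2.1459813 ≈ 0.6164.

α ≈ 0.6164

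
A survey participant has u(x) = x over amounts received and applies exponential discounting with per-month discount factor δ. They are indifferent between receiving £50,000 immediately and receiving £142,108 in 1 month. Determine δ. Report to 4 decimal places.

δ ≈ 0.3518

Indifference means u(50000) = δ · u(142108), so δ = u(50000)/u(142108).
With u(x) = x: δ = 50000/142108 = 0.35185.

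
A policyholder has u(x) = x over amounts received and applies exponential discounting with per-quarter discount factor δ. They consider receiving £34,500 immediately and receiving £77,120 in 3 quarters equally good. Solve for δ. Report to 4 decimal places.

Equating discounted utilities: u(34500) = δ^3·u(77120) ⇒ δ^3 = u(34500)/u(77120).
With u(x) = x: δ^3 = 34500/77120 = 0.44735.
Taking the cube root: δ = 0.44735^(1/3) ≈ 0.7648.

δ ≈ 0.7648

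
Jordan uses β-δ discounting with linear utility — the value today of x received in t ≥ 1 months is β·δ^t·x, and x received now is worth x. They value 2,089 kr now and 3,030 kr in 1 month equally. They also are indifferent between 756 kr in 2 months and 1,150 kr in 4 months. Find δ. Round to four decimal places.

δ ≈ 0.8108

The second indifference involves only future payoffs, so β cancels: β·δ^2·756 = β·δ^4·1150, giving δ^2 = 756/1150 = 0.65739, so δ = 0.81080.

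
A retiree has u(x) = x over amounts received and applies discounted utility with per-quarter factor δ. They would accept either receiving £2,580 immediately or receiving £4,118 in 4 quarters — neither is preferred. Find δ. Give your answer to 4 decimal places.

Indifference means u(2580) = δ^4 · u(4118), so δ^4 = u(2580)/u(4118).
With u(x) = x: δ^4 = 2580/4118 = 0.62652.
Taking the 4th root: δ = 0.62652^(1/4) ≈ 0.8897.

δ ≈ 0.8897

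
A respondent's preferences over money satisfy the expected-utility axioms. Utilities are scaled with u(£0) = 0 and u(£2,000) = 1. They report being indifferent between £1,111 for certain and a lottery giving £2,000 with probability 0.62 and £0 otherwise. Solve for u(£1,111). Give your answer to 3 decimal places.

0.620

By the standard-gamble method, u(£1,111) is just the indifference probability on the best outcome: 0.62.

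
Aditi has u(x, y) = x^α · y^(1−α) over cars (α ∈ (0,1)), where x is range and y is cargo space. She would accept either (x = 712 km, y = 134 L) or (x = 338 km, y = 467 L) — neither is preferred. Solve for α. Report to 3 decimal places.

α ≈ 0.626

Indifference: 712^α · 134^(1−α) = 338^α · 467^(1−α).
(712/338)^α = (467/134)^(1−α); take logs: α·ln(712/338) = (1−α)·ln(467/134), i.e. α·0.745032 = (1−α)·1.248489.
So α/(1−α) = (1.248489)/(0.745032) = 1.675752, and α = 1.675752/2.675752 ≈ 0.626.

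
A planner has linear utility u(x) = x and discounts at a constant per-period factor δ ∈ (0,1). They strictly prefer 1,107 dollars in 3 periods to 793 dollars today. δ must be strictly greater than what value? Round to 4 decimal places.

δ > 0.8948

Comparing present values: 793 < δ^3·1107.
Hence δ^3 > 793/1107 = 0.71635, and x ↦ x^(1/3) is increasing on (0,∞).
δ > (793/1107)^(1/3) ≈ 0.8948.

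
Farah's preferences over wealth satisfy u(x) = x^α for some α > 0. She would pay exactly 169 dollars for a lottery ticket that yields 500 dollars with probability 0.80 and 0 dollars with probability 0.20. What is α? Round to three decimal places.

α ≈ 0.206

Since u(0) = 0, the lottery's EU is 0.80·500^α.
Equating: 169^α = 0.80·500^α, i.e. 0.3380^α = 0.80.
α = ln(0.80) / ln(169/500) = -0.223144/-1.084709 ≈ 0.206.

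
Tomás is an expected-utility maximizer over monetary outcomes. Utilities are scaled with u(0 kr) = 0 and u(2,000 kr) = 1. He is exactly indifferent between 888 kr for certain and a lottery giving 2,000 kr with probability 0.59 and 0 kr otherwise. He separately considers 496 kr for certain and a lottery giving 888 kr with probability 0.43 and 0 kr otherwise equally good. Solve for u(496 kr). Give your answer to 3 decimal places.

The first gamble pins u(888 kr): it must equal 0.59·1 + 0.41·0 = 0.59.
The second indifference gives u(496 kr) = 0.43·u(888 kr) + 0.57·u(0 kr) = 0.43·0.59 + 0.57·0.00 = 0.2537.

0.254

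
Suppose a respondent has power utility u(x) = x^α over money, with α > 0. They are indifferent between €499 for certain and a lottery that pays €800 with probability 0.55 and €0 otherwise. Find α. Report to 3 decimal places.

α ≈ 1.267

The lottery's expected utility is 0.55·u(800) + 0.45·u(0) = 0.55·800^α (since u(0) = 0 for α > 0).
Equating: 499^α = 0.55·800^α, i.e. 0.6238^α = 0.55.
Take logs: α = ln 0.55 / ln(499/800) ≈ 1.26659.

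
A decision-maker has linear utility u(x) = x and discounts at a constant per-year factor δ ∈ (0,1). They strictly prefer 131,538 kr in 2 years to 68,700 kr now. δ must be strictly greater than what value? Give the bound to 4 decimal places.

Under u(x) = x this choice says 68700 < δ^2·131538.
Hence δ^2 > 68700/131538 = 0.52228, and x ↦ x^(1/2) is increasing on (0,∞).
δ > 0.52228^(1/2) = 0.7227.

δ > 0.7227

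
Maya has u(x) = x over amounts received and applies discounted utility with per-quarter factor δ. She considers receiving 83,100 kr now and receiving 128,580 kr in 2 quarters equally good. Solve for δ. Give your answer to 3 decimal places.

δ ≈ 0.804

The payoff in 2 quarters is discounted by δ^2, so u(83100) = δ^2·u(128580) and δ^2 = u(83100)/u(128580).
With u(x) = x: δ^2 = 83100/128580 = 0.64629.
Taking the square root: δ = 0.64629^(1/2) ≈ 0.804.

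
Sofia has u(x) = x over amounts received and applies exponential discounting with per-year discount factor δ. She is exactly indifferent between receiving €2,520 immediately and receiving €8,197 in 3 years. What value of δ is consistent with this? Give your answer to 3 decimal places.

Indifference means u(2520) = δ^3 · u(8197), so δ^3 = u(2520)/u(8197).
With u(x) = x: δ^3 = 2520/8197 = 0.30743.
Hence δ = (0.30743)^(1/3) = 0.67491.

δ ≈ 0.675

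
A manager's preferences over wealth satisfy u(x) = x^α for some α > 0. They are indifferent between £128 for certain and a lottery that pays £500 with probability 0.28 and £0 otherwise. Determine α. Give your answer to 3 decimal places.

α ≈ 0.934

Since u(0) = 0, the lottery's EU is 0.28·500^α.
Setting u(128) equal to that: 128^α = 0.28·500^α ⇒ (128/500)^α = 0.28.
Taking logs: α·ln(128/500) = ln(0.28), so α = -1.272966 / -1.362578 ≈ 0.934.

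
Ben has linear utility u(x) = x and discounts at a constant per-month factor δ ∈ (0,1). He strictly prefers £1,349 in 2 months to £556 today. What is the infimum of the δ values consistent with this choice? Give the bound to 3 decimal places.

δ > 0.642

Under u(x) = x this choice says 556 < δ^2·1349.
Hence δ^2 > 556/1349 = 0.41216, and x ↦ x^(1/2) is increasing on (0,∞).
δ > (556/1349)^(1/2) ≈ 0.642.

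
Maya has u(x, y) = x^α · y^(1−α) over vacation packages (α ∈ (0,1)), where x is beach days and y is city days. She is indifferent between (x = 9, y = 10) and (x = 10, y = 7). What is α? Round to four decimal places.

Set the two utilities equal: 9^α·10^(1−α) = 10^α·7^(1−α).
Taking logs: α·ln 9 + (1−α)·ln 10 = α·ln 10 + (1−α)·ln 7, i.e. α·-0.1053605 = (1−α)·-0.3566749.
With A = -0.1053605 and B = -0.3566749: α·A = (1−α)·B, so α = B/(A+B) = -0.3566749/-0.4620354 ≈ 0.7720.

α ≈ 0.7720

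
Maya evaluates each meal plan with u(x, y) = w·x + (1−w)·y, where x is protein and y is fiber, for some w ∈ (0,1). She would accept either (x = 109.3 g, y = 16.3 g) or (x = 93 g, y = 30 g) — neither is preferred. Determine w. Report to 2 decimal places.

w = 0.46

u(109.3,16.3) = u(93,30) means w·109.3 + (1−w)·16.3 = w·93 + (1−w)·30.
w·(109.3−93) = (1−w)·(30−16.3), i.e. w·16.3 = (1−w)·13.7.
The marginal rate of substitution is 13.7/16.3, so w = 13.7/(16.3+13.7) = 0.46.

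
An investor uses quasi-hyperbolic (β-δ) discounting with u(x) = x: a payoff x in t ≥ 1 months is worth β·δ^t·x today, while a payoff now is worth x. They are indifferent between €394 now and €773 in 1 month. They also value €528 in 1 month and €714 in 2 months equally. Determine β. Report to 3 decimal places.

The second indifference involves only future payoffs, so β cancels: β·δ^1·528 = β·δ^2·714, giving δ = 528/714 = 0.73950.
The first indifference: 394 = β·δ·773, so β = 394/(δ·773) = 394/(0.73950·773) ≈ 0.689.

β ≈ 0.689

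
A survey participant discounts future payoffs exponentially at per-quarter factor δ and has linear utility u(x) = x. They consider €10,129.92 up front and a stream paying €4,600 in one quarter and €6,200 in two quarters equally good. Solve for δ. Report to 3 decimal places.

Present value of the stream is 4600·δ + 6200·δ². Indifference gives 4600δ + 6200δ² = 10129.92.
So 6200δ² + 4600δ − 10129.92 = 0.
δ = (−4600 + √(4600² + 4·6200·10129.92)) / (2·6200) = (−4600 + √272382016.00) / 12400 ≈ 0.960.

δ ≈ 0.960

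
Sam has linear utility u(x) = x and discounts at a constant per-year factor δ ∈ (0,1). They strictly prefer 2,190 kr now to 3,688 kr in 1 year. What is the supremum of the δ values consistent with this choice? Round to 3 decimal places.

δ < 0.594

The preference means 2190 > δ·3688.
Dividing through by 3688 gives δ < 0.59382.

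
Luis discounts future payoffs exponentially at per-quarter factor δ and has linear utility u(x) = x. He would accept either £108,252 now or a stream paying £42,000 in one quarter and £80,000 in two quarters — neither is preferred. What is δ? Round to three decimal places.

The stream is worth 42000δ + 80000δ² today, so 42000δ + 80000δ² = 108252.
That is, 80000δ² + 42000δ − 108252 = 0, a quadratic in δ.
δ = (−42000 + √(42000² + 4·80000·108252)) / (2·80000) = (−42000 + √36404640000.00) / 160000 ≈ 0.930.

δ ≈ 0.930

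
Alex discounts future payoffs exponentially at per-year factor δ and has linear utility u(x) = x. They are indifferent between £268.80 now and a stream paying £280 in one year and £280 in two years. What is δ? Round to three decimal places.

The stream is worth 280δ + 280δ² today, so 280δ + 280δ² = 268.80.
That is, 280δ² + 280δ − 268.80 = 0, a quadratic in δ.
By the quadratic formula (taking the positive root), δ = (−280 + √379456.00) / 560 ≈ 0.600.

δ ≈ 0.600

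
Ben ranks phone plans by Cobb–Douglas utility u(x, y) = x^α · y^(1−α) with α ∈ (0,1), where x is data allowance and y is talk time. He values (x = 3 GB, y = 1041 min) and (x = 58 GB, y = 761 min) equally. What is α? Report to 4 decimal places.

Set the two utilities equal: 3^α·1041^(1−α) = 58^α·761^(1−α).
(3/58)^α = (761/1041)^(1−α); take logs: α·ln(3/58) = (1−α)·ln(761/1041), i.e. α·-2.9618307 = (1−α)·-0.3133037.
So α/(1−α) = (-0.3133037)/(-2.9618307) = 0.1057804, and α = 0.1057804/1.1057804 ≈ 0.0957.

α ≈ 0.0957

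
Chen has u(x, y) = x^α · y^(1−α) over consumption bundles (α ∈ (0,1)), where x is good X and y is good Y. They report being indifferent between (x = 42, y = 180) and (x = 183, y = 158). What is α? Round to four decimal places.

Indifference: 42^α · 180^(1−α) = 183^α · 158^(1−α).
Rearrange to (42/183)^α = (158/180)^(1−α) and take logs: α·-1.4718165 = (1−α)·-0.1303618.
Thus α·(-1.6021783) = -0.1303618, so α = -0.1303618/-1.6021783 ≈ 0.0814.

α ≈ 0.0814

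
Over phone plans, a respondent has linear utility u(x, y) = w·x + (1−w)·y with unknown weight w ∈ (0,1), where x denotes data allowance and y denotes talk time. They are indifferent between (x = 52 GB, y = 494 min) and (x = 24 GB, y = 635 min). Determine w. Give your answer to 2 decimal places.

Equating utilities: w·52 + (1−w)·494 = w·24 + (1−w)·635.
Collecting terms: w·28 = (1−w)·141.
The marginal rate of substitution is 141/28, so w = 141/(28+141) = 0.83.

w = 0.83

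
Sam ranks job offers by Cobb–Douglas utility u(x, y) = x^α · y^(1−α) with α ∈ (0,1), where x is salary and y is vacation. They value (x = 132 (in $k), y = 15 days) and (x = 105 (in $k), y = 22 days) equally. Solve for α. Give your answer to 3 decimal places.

The Cobb–Douglas utilities coincide, so 132^α·15^(1−α) = 105^α·22^(1−α).
(132/105)^α = (22/15)^(1−α); take logs: α·ln(132/105) = (1−α)·ln(22/15), i.e. α·0.228842 = (1−α)·0.382992.
So α/(1−α) = (0.382992)/(0.228842) = 1.673609, and α = 1.673609/2.673609 ≈ 0.626.

α ≈ 0.626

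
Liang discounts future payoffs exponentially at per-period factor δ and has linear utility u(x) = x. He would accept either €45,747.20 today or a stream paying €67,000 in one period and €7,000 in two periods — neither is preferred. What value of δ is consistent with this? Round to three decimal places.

δ ≈ 0.640

Present value of the stream is 67000·δ + 7000·δ². Indifference gives 67000δ + 7000δ² = 45747.20.
Rearranged: 7000δ² + 67000δ − 45747.20 = 0.
The positive root is δ = [−67000 + √(67000² + 4·7000·45747.20)] / (2·7000) = (−67000 + 75960.000)/14000 ≈ 0.640.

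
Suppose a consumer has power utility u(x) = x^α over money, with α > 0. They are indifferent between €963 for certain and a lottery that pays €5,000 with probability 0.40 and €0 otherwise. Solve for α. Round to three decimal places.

Since u(0) = 0, the lottery's EU is 0.40·5000^α.
Indifference: 963^α = 0.40·5000^α, so (963/5000)^α = 0.40.
Take logs: α = ln 0.40 / ln(963/5000) ≈ 0.55629.

α ≈ 0.556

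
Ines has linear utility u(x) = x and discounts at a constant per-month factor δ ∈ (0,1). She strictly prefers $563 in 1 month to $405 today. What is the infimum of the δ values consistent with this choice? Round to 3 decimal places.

δ > 0.719

The preference means 405 < δ·563.
Dividing through by 563 gives δ > 0.71936.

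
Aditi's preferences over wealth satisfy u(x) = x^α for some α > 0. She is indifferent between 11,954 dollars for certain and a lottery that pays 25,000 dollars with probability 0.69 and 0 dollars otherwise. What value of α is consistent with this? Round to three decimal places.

α ≈ 0.503

EU(lottery) = 0.69·25000^α + 0.31·0 = 0.69·25000^α.
Equating: 11954^α = 0.69·25000^α, i.e. 0.4782^α = 0.69.
Take logs: α = ln 0.69 / ln(11954/25000) ≈ 0.50293.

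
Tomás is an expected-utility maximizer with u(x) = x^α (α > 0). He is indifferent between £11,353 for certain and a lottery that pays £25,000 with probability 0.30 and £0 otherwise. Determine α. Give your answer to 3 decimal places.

α ≈ 1.525

Since u(0) = 0, the lottery's EU is 0.30·25000^α.
Setting u(11353) equal to that: 11353^α = 0.30·25000^α ⇒ (11353/25000)^α = 0.30.
Taking logs: α·ln(11353/25000) = ln(0.30), so α = -1.203973 / -0.789394 ≈ 1.525.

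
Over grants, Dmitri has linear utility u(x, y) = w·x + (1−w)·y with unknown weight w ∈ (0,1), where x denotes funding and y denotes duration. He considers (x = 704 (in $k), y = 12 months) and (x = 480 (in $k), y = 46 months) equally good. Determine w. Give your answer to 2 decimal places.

Indifference: w·704 + (1−w)·12 = w·480 + (1−w)·46.
w·(704−480) = (1−w)·(46−12), i.e. w·224 = (1−w)·34.
Hence w = 34/(224+34) = 34/258 = 0.13.

w = 0.13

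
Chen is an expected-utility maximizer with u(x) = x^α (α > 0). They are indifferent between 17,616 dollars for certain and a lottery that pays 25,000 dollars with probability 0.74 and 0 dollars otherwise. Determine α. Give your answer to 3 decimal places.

α ≈ 0.860

The lottery's expected utility is 0.74·u(25000) + 0.26·u(0) = 0.74·25000^α (since u(0) = 0 for α > 0).
Setting u(17616) equal to that: 17616^α = 0.74·25000^α ⇒ (17616/25000)^α = 0.74.
α = ln(0.74) / ln(17616/25000) = -0.301105/-0.350068 ≈ 0.860.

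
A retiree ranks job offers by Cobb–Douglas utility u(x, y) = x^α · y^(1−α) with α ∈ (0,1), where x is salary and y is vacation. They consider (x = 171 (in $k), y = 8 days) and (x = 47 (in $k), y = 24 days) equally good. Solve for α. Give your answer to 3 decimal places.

α ≈ 0.460

Set the two utilities equal: 171^α·8^(1−α) = 47^α·24^(1−α).
Rearrange to (171/47)^α = (24/8)^(1−α) and take logs: α·1.291516 = (1−α)·1.098612.
With A = 1.291516 and B = 1.098612: α·A = (1−α)·B, so α = B/(A+B) = 1.098612/2.390128 ≈ 0.460.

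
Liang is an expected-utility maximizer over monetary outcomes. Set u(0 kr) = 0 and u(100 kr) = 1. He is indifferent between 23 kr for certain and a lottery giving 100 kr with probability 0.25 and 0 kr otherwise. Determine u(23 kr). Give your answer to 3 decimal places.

By the standard-gamble method, u(23 kr) is just the indifference probability on the best outcome: 0.25.

0.250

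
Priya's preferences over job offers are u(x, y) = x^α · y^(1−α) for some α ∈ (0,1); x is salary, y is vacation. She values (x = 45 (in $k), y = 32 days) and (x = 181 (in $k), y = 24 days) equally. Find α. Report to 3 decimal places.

Set the two utilities equal: 45^α·32^(1−α) = 181^α·24^(1−α).
(45/181)^α = (24/32)^(1−α); take logs: α·ln(45/181) = (1−α)·ln(24/32), i.e. α·-1.391835 = (1−α)·-0.287682.
With A = -1.391835 and B = -0.287682: α·A = (1−α)·B, so α = B/(A+B) = -0.287682/-1.679517 ≈ 0.171.

α ≈ 0.171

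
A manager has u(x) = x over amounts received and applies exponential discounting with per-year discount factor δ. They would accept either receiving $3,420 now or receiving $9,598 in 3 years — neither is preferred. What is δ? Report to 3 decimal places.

δ ≈ 0.709

Indifference means u(3420) = δ^3 · u(9598), so δ^3 = u(3420)/u(9598).
With u(x) = x: δ^3 = 3420/9598 = 0.35632.
Hence δ = (0.35632)^(1/3) = 0.70895.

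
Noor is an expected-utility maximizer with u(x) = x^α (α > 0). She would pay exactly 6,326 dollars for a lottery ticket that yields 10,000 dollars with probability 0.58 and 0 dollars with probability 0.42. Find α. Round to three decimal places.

α ≈ 1.190

The lottery's expected utility is 0.58·u(10000) + 0.42·u(0) = 0.58·10000^α (since u(0) = 0 for α > 0).
Equating: 6326^α = 0.58·10000^α, i.e. 0.6326^α = 0.58.
Take logs: α = ln 0.58 / ln(6326/10000) ≈ 1.18958.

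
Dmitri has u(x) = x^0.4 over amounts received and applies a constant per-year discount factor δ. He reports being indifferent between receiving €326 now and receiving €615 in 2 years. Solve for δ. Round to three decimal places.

The payoff in 2 years is discounted by δ^2, so u(326) = δ^2·u(615) and δ^2 = u(326)/u(615).
With u(x) = x^0.4: δ^2 = 326^0.4/615^0.4 = (326/615)^0.4 = 0.77578.
Taking the square root: δ = 0.77578^(1/2) ≈ 0.881.

δ ≈ 0.881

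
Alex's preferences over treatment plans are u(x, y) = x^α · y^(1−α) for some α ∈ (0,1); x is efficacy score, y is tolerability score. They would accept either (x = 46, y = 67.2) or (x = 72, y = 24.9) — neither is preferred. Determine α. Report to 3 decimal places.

The Cobb–Douglas utilities coincide, so 46^α·67.2^(1−α) = 72^α·24.9^(1−α).
(46/72)^α = (24.9/67.2)^(1−α); take logs: α·ln(46/72) = (1−α)·ln(24.9/67.2), i.e. α·-0.448025 = (1−α)·-0.992805.
Thus α·(-1.440830) = -0.992805, so α = -0.992805/-1.440830 ≈ 0.689.

α ≈ 0.689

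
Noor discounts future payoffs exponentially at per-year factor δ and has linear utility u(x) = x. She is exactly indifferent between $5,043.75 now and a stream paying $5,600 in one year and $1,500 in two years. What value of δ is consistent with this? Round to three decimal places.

δ ≈ 0.750

The stream is worth 5600δ + 1500δ² today, so 5600δ + 1500δ² = 5043.75.
So 1500δ² + 5600δ − 5043.75 = 0.
δ = (−5600 + √(5600² + 4·1500·5043.75)) / (2·1500) = (−5600 + √61622500.00) / 3000 ≈ 0.750.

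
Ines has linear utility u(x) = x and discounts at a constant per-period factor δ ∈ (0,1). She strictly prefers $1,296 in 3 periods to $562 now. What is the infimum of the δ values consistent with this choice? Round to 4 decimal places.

Comparing present values: 562 < δ^3·1296.
Hence δ^3 > 562/1296 = 0.43364, and x ↦ x^(1/3) is increasing on (0,∞).
δ > (562/1296)^(1/3) ≈ 0.7569.

δ > 0.7569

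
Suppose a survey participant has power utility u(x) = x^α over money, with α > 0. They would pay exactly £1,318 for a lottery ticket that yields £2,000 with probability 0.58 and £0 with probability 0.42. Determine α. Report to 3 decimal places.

EU(lottery) = 0.58·2000^α + 0.42·0 = 0.58·2000^α.
Setting u(1318) equal to that: 1318^α = 0.58·2000^α ⇒ (1318/2000)^α = 0.58.
Taking logs: α·ln(1318/2000) = ln(0.58), so α = -0.544727 / -0.417032 ≈ 1.306.

α ≈ 1.306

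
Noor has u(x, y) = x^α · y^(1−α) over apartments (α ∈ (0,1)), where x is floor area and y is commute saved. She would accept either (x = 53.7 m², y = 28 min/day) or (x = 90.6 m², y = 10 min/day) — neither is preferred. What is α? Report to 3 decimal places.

Set the two utilities equal: 53.7^α·28^(1−α) = 90.6^α·10^(1−α).
(53.7/90.6)^α = (10/28)^(1−α); take logs: α·ln(53.7/90.6) = (1−α)·ln(10/28), i.e. α·-0.523041 = (1−α)·-1.029619.
So α/(1−α) = (-1.029619)/(-0.523041) = 1.968524, and α = 1.968524/2.968524 ≈ 0.663.

α ≈ 0.663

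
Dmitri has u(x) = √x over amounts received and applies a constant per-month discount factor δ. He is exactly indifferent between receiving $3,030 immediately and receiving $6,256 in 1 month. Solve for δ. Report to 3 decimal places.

δ ≈ 0.696

Equating discounted utilities: u(3030) = δ·u(6256) ⇒ δ = u(3030)/u(6256).
Since u(x) = √x, δ = √(3030/6256) = 0.69594.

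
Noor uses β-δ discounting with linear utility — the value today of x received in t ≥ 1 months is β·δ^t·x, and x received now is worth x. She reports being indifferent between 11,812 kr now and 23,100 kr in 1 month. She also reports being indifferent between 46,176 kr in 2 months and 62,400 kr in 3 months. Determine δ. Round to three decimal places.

δ ≈ 0.740

From the later pair, β·δ^2·46176 = β·δ^3·62400; dividing through, δ = 46176/62400 = 0.74000.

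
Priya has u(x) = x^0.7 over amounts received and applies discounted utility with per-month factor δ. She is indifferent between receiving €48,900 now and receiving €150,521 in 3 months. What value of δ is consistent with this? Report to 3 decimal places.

δ ≈ 0.769

Indifference means u(48900) = δ^3 · u(150521), so δ^3 = u(48900)/u(150521).
Since u(x) = x^0.7, δ^3 = (48900/150521)^0.7 = 0.32487^0.7 = 0.45520.
Hence δ = (0.45520)^(1/3) = 0.76925.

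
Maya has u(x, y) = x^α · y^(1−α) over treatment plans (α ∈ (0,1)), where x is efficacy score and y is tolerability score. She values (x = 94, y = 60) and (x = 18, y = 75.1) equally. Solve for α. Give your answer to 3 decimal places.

α ≈ 0.120

The Cobb–Douglas utilities coincide, so 94^α·60^(1−α) = 18^α·75.1^(1−α).
Rearrange to (94/18)^α = (75.1/60)^(1−α) and take logs: α·1.652923 = (1−α)·0.224476.
With A = 1.652923 and B = 0.224476: α·A = (1−α)·B, so α = B/(A+B) = 0.224476/1.877399 ≈ 0.120.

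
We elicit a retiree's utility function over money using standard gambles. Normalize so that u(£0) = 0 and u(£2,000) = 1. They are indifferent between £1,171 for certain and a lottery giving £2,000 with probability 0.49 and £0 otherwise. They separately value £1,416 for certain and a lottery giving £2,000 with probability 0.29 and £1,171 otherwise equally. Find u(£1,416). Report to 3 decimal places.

The first gamble pins u(£1,171): it must equal 0.49·1 + 0.51·0 = 0.49.
The second indifference gives u(£1,416) = 0.29·u(£2,000) + 0.71·u(£1,171) = 0.29·1.00 + 0.71·0.49 = 0.6379.

0.638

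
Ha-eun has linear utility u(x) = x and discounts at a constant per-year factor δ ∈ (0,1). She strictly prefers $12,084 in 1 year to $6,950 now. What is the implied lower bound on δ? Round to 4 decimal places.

δ > 0.5751

The preference means 6950 < δ·12084.
Dividing through by 12084 gives δ > 0.57514.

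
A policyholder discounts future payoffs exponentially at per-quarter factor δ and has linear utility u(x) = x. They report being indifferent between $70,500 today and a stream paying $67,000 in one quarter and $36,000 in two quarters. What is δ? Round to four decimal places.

Present value of the stream is 67000·δ + 36000·δ². Indifference gives 67000δ + 36000δ² = 70500.
So 36000δ² + 67000δ − 70500 = 0.
By the quadratic formula (taking the positive root), δ = (−67000 + √14641000000.00) / 72000 ≈ 0.7500.

δ ≈ 0.7500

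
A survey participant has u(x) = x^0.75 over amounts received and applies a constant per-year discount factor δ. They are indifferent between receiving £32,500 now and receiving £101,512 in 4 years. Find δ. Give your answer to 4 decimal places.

δ ≈ 0.8077

Indifference means u(32500) = δ^4 · u(101512), so δ^4 = u(32500)/u(101512).
With u(x) = x^0.75: δ^4 = 32500^0.75/101512^0.75 = (32500/101512)^0.75 = 0.42562.
So δ = 0.42562^(1/4) ≈ 0.8077.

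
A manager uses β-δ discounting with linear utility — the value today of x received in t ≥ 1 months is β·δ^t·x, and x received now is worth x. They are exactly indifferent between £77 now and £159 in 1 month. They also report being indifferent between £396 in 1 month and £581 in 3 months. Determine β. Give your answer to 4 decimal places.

β ≈ 0.5866

Both payoffs in the second observation are in the future, so β drops out: δ^1·396 = δ^3·581 ⇒ δ^2 = 396/581 = 0.68158, so δ = 0.82558.
Substituting δ into 77 = β·δ·159: β = 77/(131.267) ≈ 0.5866.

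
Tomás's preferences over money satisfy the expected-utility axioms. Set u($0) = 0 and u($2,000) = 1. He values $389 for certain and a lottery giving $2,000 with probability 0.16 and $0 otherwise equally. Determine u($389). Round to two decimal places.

By the standard-gamble method, u($389) is just the indifference probability on the best outcome: 0.16.

0.16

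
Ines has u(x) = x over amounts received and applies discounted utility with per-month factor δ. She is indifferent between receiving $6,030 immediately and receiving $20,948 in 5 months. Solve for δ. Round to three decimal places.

δ ≈ 0.780

The payoff in 5 months is discounted by δ^5, so u(6030) = δ^5·u(20948) and δ^5 = u(6030)/u(20948).
With u(x) = x: δ^5 = 6030/20948 = 0.28786.
Hence δ = (0.28786)^(1/5) = 0.77953.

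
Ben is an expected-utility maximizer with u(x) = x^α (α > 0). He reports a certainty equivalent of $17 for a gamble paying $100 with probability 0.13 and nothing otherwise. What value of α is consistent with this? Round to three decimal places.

The lottery's expected utility is 0.13·u(100) + 0.87·u(0) = 0.13·100^α (since u(0) = 0 for α > 0).
Indifference: 17^α = 0.13·100^α, so (17/100)^α = 0.13.
Take logs: α = ln 0.13 / ln(17/100) ≈ 1.15139.

α ≈ 1.151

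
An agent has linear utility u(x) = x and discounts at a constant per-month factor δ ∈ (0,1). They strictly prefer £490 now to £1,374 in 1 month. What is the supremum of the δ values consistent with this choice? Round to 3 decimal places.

δ < 0.357

Under u(x) = x this choice says 490 > δ·1374.
So δ < 490/1374 = 0.35662.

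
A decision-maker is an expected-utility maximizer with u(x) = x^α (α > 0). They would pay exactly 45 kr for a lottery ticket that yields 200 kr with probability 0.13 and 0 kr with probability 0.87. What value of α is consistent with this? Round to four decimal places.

The lottery's expected utility is 0.13·u(200) + 0.87·u(0) = 0.13·200^α (since u(0) = 0 for α > 0).
Setting u(45) equal to that: 45^α = 0.13·200^α ⇒ (45/200)^α = 0.13.
α = ln(0.13) / ln(45/200) = -2.0402208/-1.4916549 ≈ 1.3678.

α ≈ 1.3678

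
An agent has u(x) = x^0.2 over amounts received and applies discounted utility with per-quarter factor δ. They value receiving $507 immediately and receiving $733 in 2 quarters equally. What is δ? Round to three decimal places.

Indifference means u(507) = δ^2 · u(733), so δ^2 = u(507)/u(733).
With u(x) = x^0.2: δ^2 = 507^0.2/733^0.2 = (507/733)^0.2 = 0.92893.
So δ = 0.92893^(1/2) ≈ 0.964.

δ ≈ 0.964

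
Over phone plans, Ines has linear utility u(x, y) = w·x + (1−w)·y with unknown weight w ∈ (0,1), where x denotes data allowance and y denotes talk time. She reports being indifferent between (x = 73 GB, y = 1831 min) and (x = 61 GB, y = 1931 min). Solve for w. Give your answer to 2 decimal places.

w = 0.89

Equating utilities: w·73 + (1−w)·1831 = w·61 + (1−w)·1931.
w·(73−61) = (1−w)·(1931−1831), i.e. w·12 = (1−w)·100.
Hence w = 100/(12+100) = 100/112 = 0.89.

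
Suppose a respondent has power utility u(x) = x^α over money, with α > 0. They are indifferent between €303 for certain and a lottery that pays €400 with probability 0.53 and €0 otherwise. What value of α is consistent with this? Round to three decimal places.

α ≈ 2.286

EU(lottery) = 0.53·400^α + 0.47·0 = 0.53·400^α.
Indifference: 303^α = 0.53·400^α, so (303/400)^α = 0.53.
Take logs: α = ln 0.53 / ln(303/400) ≈ 2.28594.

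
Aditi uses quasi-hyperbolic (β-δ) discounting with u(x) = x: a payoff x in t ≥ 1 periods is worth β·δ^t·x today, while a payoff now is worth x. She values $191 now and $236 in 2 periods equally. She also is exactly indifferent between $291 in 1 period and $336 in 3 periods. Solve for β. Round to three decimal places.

The second indifference involves only future payoffs, so β cancels: β·δ^1·291 = β·δ^3·336, giving δ^2 = 291/336 = 0.86607, so δ = 0.93063.
Substituting δ into 191 = β·δ^2·236: β = 191/(204.393) ≈ 0.934.

β ≈ 0.934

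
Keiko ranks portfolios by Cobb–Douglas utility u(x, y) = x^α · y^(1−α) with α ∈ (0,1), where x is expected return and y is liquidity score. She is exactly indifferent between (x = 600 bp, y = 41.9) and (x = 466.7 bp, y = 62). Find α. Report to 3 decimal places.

α ≈ 0.609

The Cobb–Douglas utilities coincide, so 600^α·41.9^(1−α) = 466.7^α·62^(1−α).
(600/466.7)^α = (62/41.9)^(1−α); take logs: α·ln(600/466.7) = (1−α)·ln(62/41.9), i.e. α·0.251243 = (1−α)·0.391849.
Thus α·(0.643092) = 0.391849, so α = 0.391849/0.643092 ≈ 0.609.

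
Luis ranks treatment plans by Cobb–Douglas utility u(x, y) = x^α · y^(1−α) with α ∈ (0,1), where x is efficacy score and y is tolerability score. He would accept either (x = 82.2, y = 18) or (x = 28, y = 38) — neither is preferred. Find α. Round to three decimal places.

α ≈ 0.410

The Cobb–Douglas utilities coincide, so 82.2^α·18^(1−α) = 28^α·38^(1−α).
(82.2/28)^α = (38/18)^(1−α); take logs: α·ln(82.2/28) = (1−α)·ln(38/18), i.e. α·1.076951 = (1−α)·0.747214.
With A = 1.076951 and B = 0.747214: α·A = (1−α)·B, so α = B/(A+B) = 0.747214/1.824165 ≈ 0.410.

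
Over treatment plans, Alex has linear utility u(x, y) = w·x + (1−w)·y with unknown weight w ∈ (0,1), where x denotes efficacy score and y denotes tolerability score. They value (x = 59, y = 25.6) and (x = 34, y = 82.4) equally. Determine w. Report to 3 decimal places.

Equating utilities: w·59 + (1−w)·25.6 = w·34 + (1−w)·82.4.
Collecting terms: w·25 = (1−w)·56.8.
So w/(1−w) = 56.8/25 = 2.2720, giving w = 56.8/(25+56.8) = 0.694.

w = 0.694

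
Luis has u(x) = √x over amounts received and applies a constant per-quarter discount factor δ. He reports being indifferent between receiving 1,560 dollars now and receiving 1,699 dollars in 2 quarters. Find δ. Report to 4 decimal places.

Equating discounted utilities: u(1560) = δ^2·u(1699) ⇒ δ^2 = u(1560)/u(1699).
With u(x) = √x: δ^2 = √1560/√1699 = √(1560/1699) = 0.95822.
Hence δ = (0.95822)^(1/2) = 0.978888.

δ ≈ 0.9789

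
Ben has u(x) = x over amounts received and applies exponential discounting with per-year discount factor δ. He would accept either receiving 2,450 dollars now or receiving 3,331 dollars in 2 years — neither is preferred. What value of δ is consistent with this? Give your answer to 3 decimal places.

The payoff in 2 years is discounted by δ^2, so u(2450) = δ^2·u(3331) and δ^2 = u(2450)/u(3331).
With u(x) = x: δ^2 = 2450/3331 = 0.73551.
So δ = 0.73551^(1/2) ≈ 0.858.

δ ≈ 0.858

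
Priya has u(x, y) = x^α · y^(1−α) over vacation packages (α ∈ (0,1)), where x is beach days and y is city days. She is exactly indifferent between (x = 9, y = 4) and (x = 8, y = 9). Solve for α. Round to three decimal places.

Set the two utilities equal: 9^α·4^(1−α) = 8^α·9^(1−α).
Rearrange to (9/8)^α = (9/4)^(1−α) and take logs: α·0.117783 = (1−α)·0.810930.
So α/(1−α) = (0.810930)/(0.117783) = 6.884949, and α = 6.884949/7.884949 ≈ 0.873.

α ≈ 0.873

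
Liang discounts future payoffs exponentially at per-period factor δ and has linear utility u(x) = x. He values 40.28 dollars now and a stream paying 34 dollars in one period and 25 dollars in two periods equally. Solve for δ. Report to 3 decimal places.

δ ≈ 0.760

The stream is worth 34δ + 25δ² today, so 34δ + 25δ² = 40.28.
Rearranged: 25δ² + 34δ − 40.28 = 0.
δ = (−34 + √(34² + 4·25·40.28)) / (2·25) = (−34 + √5184.00) / 50 ≈ 0.760.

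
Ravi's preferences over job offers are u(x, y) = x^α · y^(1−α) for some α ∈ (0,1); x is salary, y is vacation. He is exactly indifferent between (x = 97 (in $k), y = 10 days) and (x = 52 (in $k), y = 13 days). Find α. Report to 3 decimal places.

α ≈ 0.296

The Cobb–Douglas utilities coincide, so 97^α·10^(1−α) = 52^α·13^(1−α).
Rearrange to (97/52)^α = (13/10)^(1−α) and take logs: α·0.623467 = (1−α)·0.262364.
With A = 0.623467 and B = 0.262364: α·A = (1−α)·B, so α = B/(A+B) = 0.262364/0.885831 ≈ 0.296.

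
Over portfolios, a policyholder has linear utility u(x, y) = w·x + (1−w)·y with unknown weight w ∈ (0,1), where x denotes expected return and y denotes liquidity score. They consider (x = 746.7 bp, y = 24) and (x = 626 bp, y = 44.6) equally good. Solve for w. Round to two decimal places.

w = 0.15

u(746.7,24) = u(626,44.6) means w·746.7 + (1−w)·24 = w·626 + (1−w)·44.6.
Rearranging, 120.7·w − 20.6·(1−w) = 0.
Hence w = 20.6/(120.7+20.6) = 20.6/141.3 = 0.15.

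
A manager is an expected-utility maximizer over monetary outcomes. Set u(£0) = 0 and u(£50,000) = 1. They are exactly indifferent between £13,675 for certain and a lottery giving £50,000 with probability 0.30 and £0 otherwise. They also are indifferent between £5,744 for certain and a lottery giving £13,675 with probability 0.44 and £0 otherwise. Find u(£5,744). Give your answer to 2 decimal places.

0.13

From the first indifference, u(£13,675) = 0.30·u(£50,000) + 0.70·u(£0) = 0.30·1 + 0.70·0 = 0.30.
Then u(£5,744) = 0.44·u(£13,675) + 0.56·u(£0) = 0.44·0.30 + 0.56·0.00 = 0.1320.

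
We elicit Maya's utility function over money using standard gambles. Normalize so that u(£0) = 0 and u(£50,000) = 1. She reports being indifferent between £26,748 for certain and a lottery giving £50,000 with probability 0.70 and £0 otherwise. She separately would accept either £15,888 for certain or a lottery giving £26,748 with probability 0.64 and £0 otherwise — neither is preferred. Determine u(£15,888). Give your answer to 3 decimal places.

First, u(£26,748) = 0.70·u(£50,000) + 0.30·u(£0) = 0.70.
Chaining: u(£15,888) = 0.64·0.70 + 0.36·0.00 = 0.4480.

0.448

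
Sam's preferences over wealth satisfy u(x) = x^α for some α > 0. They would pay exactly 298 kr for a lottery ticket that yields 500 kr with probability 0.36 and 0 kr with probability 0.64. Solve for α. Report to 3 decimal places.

α ≈ 1.974

The lottery's expected utility is 0.36·u(500) + 0.64·u(0) = 0.36·500^α (since u(0) = 0 for α > 0).
Equating: 298^α = 0.36·500^α, i.e. 0.5960^α = 0.36.
Take logs: α = ln 0.36 / ln(298/500) ≈ 1.97415.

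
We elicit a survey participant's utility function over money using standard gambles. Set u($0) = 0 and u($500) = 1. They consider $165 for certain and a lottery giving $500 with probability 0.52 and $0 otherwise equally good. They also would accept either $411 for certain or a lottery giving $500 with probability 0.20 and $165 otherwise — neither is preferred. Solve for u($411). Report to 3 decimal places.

0.616

The first gamble pins u($165): it must equal 0.52·1 + 0.48·0 = 0.52.
The second indifference gives u($411) = 0.20·u($500) + 0.80·u($165) = 0.20·1.00 + 0.80·0.52 = 0.6160.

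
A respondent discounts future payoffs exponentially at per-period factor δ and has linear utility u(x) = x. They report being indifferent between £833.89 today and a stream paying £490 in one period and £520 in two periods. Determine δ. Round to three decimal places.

δ ≈ 0.880

Equating present values: 833.89 = 490δ + 520δ².
Rearranged: 520δ² + 490δ − 833.89 = 0.
By the quadratic formula (taking the positive root), δ = (−490 + √1974591.20) / 1040 ≈ 0.880.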